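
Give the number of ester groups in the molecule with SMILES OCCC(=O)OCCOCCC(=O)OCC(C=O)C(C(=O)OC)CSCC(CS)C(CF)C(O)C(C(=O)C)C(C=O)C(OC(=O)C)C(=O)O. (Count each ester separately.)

4

HO– on an sp³ carbon → alcohol.
–C(=O)–O–C with C on the carbonyl side → ester.
C–O–C with sp³ carbons on both sides and no adjacent C=O → ether.
–C(=O)–O–C with C on the carbonyl side → ester.
pendant –CHO: carbonyl C bonded to C and H → aldehyde.
pendant –COOCH3: carbonyl C bonded to C and –OCH3 → ester.
C–S–C linkage → sulfide (thioether).
pendant –CH2SH → thiol.
pendant –CH2X: halogen on sp³ carbon → alkyl halide.
–OH on an sp³ carbon → alcohol (secondary).
pendant –COCH3: carbonyl C bonded to two carbons → ketone.
pendant –CHO: carbonyl C bonded to C and H → aldehyde.
pendant –OC(=O)CH3: an acyloxy group → ester.
–COOH: carbonyl C bonded to –OH and C → carboxylic acid (the –OH is not a separate alcohol).
Ester appears at: CH2COOCH2, CH2COOCH2, CH(COOCH3), CH(OCOCH3) → 4.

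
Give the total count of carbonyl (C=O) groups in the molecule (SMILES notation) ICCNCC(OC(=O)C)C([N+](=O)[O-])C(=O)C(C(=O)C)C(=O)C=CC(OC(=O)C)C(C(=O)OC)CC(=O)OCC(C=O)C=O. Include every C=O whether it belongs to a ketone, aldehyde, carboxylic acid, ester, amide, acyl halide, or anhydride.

9

CH(OCOCH3): ester, 1 C=O (running total 1).
CO: ketone, 1 C=O (running total 2).
CH(COCH3): ketone, 1 C=O (running total 3).
CO: ketone, 1 C=O (running total 4).
CH(OCOCH3): ester, 1 C=O (running total 5).
CH(COOCH3): ester, 1 C=O (running total 6).
CH2COOCH2: ester, 1 C=O (running total 7).
CH(CHO): aldehyde, 1 C=O (running total 8).
CHO: aldehyde, 1 C=O (running total 9).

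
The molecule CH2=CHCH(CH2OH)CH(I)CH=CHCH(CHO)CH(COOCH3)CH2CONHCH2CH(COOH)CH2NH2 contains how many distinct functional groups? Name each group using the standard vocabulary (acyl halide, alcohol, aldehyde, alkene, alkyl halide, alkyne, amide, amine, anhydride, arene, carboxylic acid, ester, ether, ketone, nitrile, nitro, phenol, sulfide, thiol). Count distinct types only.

8

C=C double bond → alkene.
pendant –CH2OH on an sp³ backbone C → alcohol.
halogen on an sp³ carbon → alkyl halide.
C=C double bond → alkene.
pendant –CHO: carbonyl C bonded to C and H → aldehyde.
pendant –COOCH3: carbonyl C bonded to C and –OCH3 → ester.
–C(=O)–N– linkage → amide (the N is not an amine).
pendant –COOH: carbonyl C bonded to C and –OH → carboxylic acid.
–NH2 on an sp³ carbon with no adjacent C=O → amine.
Distinct types present: alcohol, aldehyde, alkene, alkyl halide, amide, amine, carboxylic acid, ester.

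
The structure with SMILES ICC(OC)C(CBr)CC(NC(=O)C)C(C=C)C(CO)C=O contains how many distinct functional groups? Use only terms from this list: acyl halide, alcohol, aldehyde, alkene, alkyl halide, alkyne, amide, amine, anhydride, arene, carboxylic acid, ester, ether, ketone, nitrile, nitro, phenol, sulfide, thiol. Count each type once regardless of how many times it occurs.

6

Working along the chain:
  ICH2: halogen on an sp³ carbon → alkyl halide.
  CH(OCH3): pendant –OCH3: C–O–C with sp³ C, no adjacent C=O → ether.
  CH(CH2Br): pendant –CH2X: halogen on sp³ carbon → alkyl halide.
  CH(NHCOCH3): pendant –NHC(=O)CH3: N bonded to a carbonyl → amide (not amine).
  CH(CH=CH2): pendant –CH=CH2: C=C double bond → alkene.
  CH(CH2OH): pendant –CH2OH on an sp³ backbone C → alcohol.
  CHO: terminal –CHO: carbonyl C bonded to H and C → aldehyde.
Distinct types present: alcohol, aldehyde, alkene, alkyl halide, amide, ether.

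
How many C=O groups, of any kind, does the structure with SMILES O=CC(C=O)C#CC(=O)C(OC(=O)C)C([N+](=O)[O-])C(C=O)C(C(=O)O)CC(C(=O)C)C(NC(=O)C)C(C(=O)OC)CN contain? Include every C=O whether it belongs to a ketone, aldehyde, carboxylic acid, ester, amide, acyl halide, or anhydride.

OHC: aldehyde, 1 C=O (running total 1).
CH(CHO): aldehyde, 1 C=O (running total 2).
CO: ketone, 1 C=O (running total 3).
CH(OCOCH3): ester, 1 C=O (running total 4).
CH(CHO): aldehyde, 1 C=O (running total 5).
CH(COOH): carboxylic acid, 1 C=O (running total 6).
CH(COCH3): ketone, 1 C=O (running total 7).
CH(NHCOCH3): amide, 1 C=O (running total 8).
CH(COOCH3): ester, 1 C=O (running total 9).

9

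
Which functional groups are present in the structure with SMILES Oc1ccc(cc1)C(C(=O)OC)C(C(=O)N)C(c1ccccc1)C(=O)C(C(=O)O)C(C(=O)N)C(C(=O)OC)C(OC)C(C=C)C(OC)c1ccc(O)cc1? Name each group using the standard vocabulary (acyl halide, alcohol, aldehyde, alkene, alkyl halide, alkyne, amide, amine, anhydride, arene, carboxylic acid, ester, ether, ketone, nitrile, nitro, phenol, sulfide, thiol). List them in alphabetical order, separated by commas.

alkene, amide, arene, carboxylic acid, ester, ether, ketone, phenol

Reading the structure from left to right:
  HOC6H4: –OH attached directly to an aromatic ring → phenol (not alcohol); the ring itself is an arene.
  CH(COOCH3): pendant –COOCH3: carbonyl C bonded to C and –OCH3 → ester.
  CH(CONH2): pendant –CONH2: carbonyl C bonded to C and N → amide.
  CH(C6H5): pendant –C6H5: benzene ring → arene.
  CO: –C(=O)– with carbon on both sides → ketone.
  CH(COOH): pendant –COOH: carbonyl C bonded to C and –OH → carboxylic acid.
  CH(CONH2): pendant –CONH2: carbonyl C bonded to C and N → amide.
  CH(COOCH3): pendant –COOCH3: carbonyl C bonded to C and –OCH3 → ester.
  CH(OCH3): pendant –OCH3: C–O–C with sp³ C, no adjacent C=O → ether.
  CH(CH=CH2): pendant –CH=CH2: C=C double bond → alkene.
  CH(OCH3): pendant –OCH3: C–O–C with sp³ C, no adjacent C=O → ether.
  C6H4OH: –OH attached directly to an aromatic ring → phenol (not alcohol); the ring itself is an arene.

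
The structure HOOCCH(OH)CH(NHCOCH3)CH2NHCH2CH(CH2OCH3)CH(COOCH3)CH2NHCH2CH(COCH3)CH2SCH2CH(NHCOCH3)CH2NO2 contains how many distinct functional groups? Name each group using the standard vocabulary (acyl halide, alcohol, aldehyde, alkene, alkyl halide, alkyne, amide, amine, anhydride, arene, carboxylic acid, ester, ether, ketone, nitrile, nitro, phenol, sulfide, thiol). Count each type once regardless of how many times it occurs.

9

–COOH: carbonyl C bonded to –OH and C → carboxylic acid (the –OH is not a separate alcohol).
–OH on an sp³ carbon → alcohol (secondary).
pendant –NHC(=O)CH3: N bonded to a carbonyl → amide (not amine).
C–N–C with sp³ carbons and no adjacent C=O → amine (secondary).
pendant –CH2OCH3: C–O–C linkage → ether.
pendant –COOCH3: carbonyl C bonded to C and –OCH3 → ester.
C–N–C with sp³ carbons and no adjacent C=O → amine (secondary).
pendant –COCH3: carbonyl C bonded to two carbons → ketone.
C–S–C linkage → sulfide (thioether).
pendant –NHC(=O)CH3: N bonded to a carbonyl → amide (not amine).
–NO2 on carbon → nitro group.
Distinct types present: alcohol, amide, amine, carboxylic acid, ester, ether, ketone, nitro, sulfide.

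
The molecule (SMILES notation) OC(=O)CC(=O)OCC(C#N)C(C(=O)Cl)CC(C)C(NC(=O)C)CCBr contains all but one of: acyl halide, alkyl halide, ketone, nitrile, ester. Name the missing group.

ketone

acyl halide: present (CH(COCl) — pendant –C(=O)X: carbonyl C bonded to C and halogen → acyl halide).
alkyl halide: present (CH2Br — halogen on an sp³ carbon → alkyl halide).
nitrile: present (CH(CN) — pendant –C≡N: nitrile).
ester: present (CH2COOCH2 — –C(=O)–O–C with C on the carbonyl side → ester).
ketone: absent. In CH2COOCH2, the C=O is bonded to an –O–C group, which defines an ester, not a ketone. In CH(NHCOCH3), the C=O is bonded to nitrogen, which defines an amide, not a ketone. In HOOC, the C=O bears an –OH, making it a carboxylic acid rather than a ketone. In CH(COCl), the C=O is bonded to a halogen, which defines an acyl halide, not a ketone.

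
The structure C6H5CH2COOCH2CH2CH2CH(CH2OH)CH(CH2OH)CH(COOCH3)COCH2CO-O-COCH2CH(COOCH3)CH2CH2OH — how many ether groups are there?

Reading the structure from left to right:
  C6H5: C6H5– phenyl ring → arene.
  CH2COOCH2: –C(=O)–O–C with C on the carbonyl side → ester.
  CH(CH2OH): pendant –CH2OH on an sp³ backbone C → alcohol.
  CH(CH2OH): pendant –CH2OH on an sp³ backbone C → alcohol.
  CH(COOCH3): pendant –COOCH3: carbonyl C bonded to C and –OCH3 → ester.
  CO: –C(=O)– with carbon on both sides → ketone.
  CH2CO-O-COCH2: two acyl groups sharing one oxygen, –C(=O)–O–C(=O)– → anhydride.
  CH(COOCH3): pendant –COOCH3: carbonyl C bonded to C and –OCH3 → ester.
  CH2OH: –OH on an sp³ carbon → alcohol.
No segment is a ether: CH2COOCH2 is ester, not ether; CH(CH2OH) is alcohol, not ether; CH(CH2OH) is alcohol, not ether. → 0.

0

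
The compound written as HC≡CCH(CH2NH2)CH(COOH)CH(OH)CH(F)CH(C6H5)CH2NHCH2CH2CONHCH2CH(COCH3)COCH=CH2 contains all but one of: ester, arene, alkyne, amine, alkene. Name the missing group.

alkyne: present (HC≡C — C≡C triple bond → alkyne).
alkene: present (CH=CH2 — C=C double bond → alkene).
amine: present (CH(CH2NH2) — pendant –CH2NH2: N on sp³ C, no adjacent C=O → amine).
arene: present (CH(C6H5) — pendant –C6H5: benzene ring → arene).
ester: no segment matches this pattern.

ester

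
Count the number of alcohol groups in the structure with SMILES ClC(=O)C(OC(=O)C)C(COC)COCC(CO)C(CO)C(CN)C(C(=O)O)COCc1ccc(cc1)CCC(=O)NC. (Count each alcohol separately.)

2

Taking each segment in turn:
  ClCO: –C(=O)Cl: carbonyl C bonded to C and to a halogen → acyl halide (not alkyl halide).
  CH(OCOCH3): pendant –OC(=O)CH3: an acyloxy group → ester.
  CH(CH2OCH3): pendant –CH2OCH3: C–O–C linkage → ether.
  CH2OCH2: C–O–C with sp³ carbons on both sides and no adjacent C=O → ether.
  CH(CH2OH): pendant –CH2OH on an sp³ backbone C → alcohol.
  CH(CH2OH): pendant –CH2OH on an sp³ backbone C → alcohol.
  CH(CH2NH2): pendant –CH2NH2: N on sp³ C, no adjacent C=O → amine.
  CH(COOH): pendant –COOH: carbonyl C bonded to C and –OH → carboxylic acid.
  CH2OCH2: C–O–C with sp³ carbons on both sides and no adjacent C=O → ether.
  C6H4: para-disubstituted benzene ring → arene.
  CONHCH3: –C(=O)NHCH3: carbonyl C bonded to C and to N → amide (the N is not an amine).
Alcohol appears at: CH(CH2OH), CH(CH2OH) → 2.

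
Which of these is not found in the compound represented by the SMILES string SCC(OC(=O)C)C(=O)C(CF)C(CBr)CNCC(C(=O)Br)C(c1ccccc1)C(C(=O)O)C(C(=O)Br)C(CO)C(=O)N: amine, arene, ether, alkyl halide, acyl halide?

ether

arene: present (CH(C6H5) — pendant –C6H5: benzene ring → arene).
alkyl halide: present (CH(CH2F) — pendant –CH2X: halogen on sp³ carbon → alkyl halide).
amine: present (CH2NHCH2 — C–N–C with sp³ carbons and no adjacent C=O → amine (secondary)).
acyl halide: present (CH(COBr) — pendant –C(=O)X: carbonyl C bonded to C and halogen → acyl halide).
ether: absent. In CH(OCOCH3), the C–O–C oxygen is adjacent to a C=O, so it belongs to an ester, not an ether.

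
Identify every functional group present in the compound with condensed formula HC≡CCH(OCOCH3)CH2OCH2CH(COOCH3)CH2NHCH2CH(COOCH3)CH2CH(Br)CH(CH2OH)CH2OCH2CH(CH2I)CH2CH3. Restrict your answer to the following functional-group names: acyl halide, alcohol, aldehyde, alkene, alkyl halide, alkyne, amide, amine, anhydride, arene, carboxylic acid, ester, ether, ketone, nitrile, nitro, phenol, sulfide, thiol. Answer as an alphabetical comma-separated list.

alcohol, alkyl halide, alkyne, amine, ester, ether

Working along the chain:
  HC≡C: C≡C triple bond → alkyne.
  CH(OCOCH3): pendant –OC(=O)CH3: an acyloxy group → ester.
  CH2OCH2: C–O–C with sp³ carbons on both sides and no adjacent C=O → ether.
  CH(COOCH3): pendant –COOCH3: carbonyl C bonded to C and –OCH3 → ester.
  CH2NHCH2: C–N–C with sp³ carbons and no adjacent C=O → amine (secondary).
  CH(COOCH3): pendant –COOCH3: carbonyl C bonded to C and –OCH3 → ester.
  CH(Br): halogen on an sp³ carbon → alkyl halide.
  CH(CH2OH): pendant –CH2OH on an sp³ backbone C → alcohol.
  CH2OCH2: C–O–C with sp³ carbons on both sides and no adjacent C=O → ether.
  CH(CH2I): pendant –CH2X: halogen on sp³ carbon → alkyl halide.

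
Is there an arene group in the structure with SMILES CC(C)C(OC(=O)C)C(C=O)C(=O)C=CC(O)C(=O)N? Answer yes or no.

Taking each segment in turn:
  CH(OCOCH3): pendant –OC(=O)CH3: an acyloxy group → ester.
  CH(CHO): pendant –CHO: carbonyl C bonded to C and H → aldehyde.
  CO: –C(=O)– with carbon on both sides → ketone.
  CH=CH: C=C double bond → alkene.
  CH(OH): –OH on an sp³ carbon → alcohol (secondary).
  CONH2: –C(=O)NH2: carbonyl C bonded to C and to N → amide (the N is not a separate amine).
The groups actually present are: alcohol, aldehyde, alkene, amide, ester, ketone.

no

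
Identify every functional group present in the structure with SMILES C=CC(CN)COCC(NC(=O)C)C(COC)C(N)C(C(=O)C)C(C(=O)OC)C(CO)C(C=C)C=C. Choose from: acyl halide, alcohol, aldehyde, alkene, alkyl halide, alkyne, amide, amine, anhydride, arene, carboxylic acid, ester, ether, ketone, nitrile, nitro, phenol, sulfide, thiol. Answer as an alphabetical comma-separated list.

Taking each segment in turn:
  CH2=CH: C=C double bond → alkene.
  CH(CH2NH2): pendant –CH2NH2: N on sp³ C, no adjacent C=O → amine.
  CH2OCH2: C–O–C with sp³ carbons on both sides and no adjacent C=O → ether.
  CH(NHCOCH3): pendant –NHC(=O)CH3: N bonded to a carbonyl → amide (not amine).
  CH(CH2OCH3): pendant –CH2OCH3: C–O–C linkage → ether.
  CH(NH2): –NH2 on an sp³ carbon with no adjacent C=O → amine.
  CH(COCH3): pendant –COCH3: carbonyl C bonded to two carbons → ketone.
  CH(COOCH3): pendant –COOCH3: carbonyl C bonded to C and –OCH3 → ester.
  CH(CH2OH): pendant –CH2OH on an sp³ backbone C → alcohol.
  CH(CH=CH2): pendant –CH=CH2: C=C double bond → alkene.
  CH=CH2: C=C double bond → alkene.

alcohol, alkene, amide, amine, ester, ether, ketone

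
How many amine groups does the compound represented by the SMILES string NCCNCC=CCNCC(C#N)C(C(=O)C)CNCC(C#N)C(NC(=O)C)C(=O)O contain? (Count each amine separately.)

4

–NH2 on an sp³ carbon with no adjacent C=O → amine.
C–N–C with sp³ carbons and no adjacent C=O → amine (secondary).
C=C double bond → alkene.
C–N–C with sp³ carbons and no adjacent C=O → amine (secondary).
pendant –C≡N: nitrile.
pendant –COCH3: carbonyl C bonded to two carbons → ketone.
C–N–C with sp³ carbons and no adjacent C=O → amine (secondary).
pendant –C≡N: nitrile.
pendant –NHC(=O)CH3: N bonded to a carbonyl → amide (not amine).
–COOH: carbonyl C bonded to –OH and C → carboxylic acid (the –OH is not a separate alcohol).
Amine appears at: H2NCH2, CH2NHCH2, CH2NHCH2, CH2NHCH2 → 4.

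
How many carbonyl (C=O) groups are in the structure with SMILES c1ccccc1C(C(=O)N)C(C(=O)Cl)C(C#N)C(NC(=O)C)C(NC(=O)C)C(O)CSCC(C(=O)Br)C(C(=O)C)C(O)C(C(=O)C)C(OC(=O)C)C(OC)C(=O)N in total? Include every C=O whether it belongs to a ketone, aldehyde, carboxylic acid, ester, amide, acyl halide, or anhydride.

CH(CONH2): amide, 1 C=O (running total 1).
CH(COCl): acyl halide, 1 C=O (running total 2).
CH(NHCOCH3): amide, 1 C=O (running total 3).
CH(NHCOCH3): amide, 1 C=O (running total 4).
CH(COBr): acyl halide, 1 C=O (running total 5).
CH(COCH3): ketone, 1 C=O (running total 6).
CH(COCH3): ketone, 1 C=O (running total 7).
CH(OCOCH3): ester, 1 C=O (running total 8).
CONH2: amide, 1 C=O (running total 9).

9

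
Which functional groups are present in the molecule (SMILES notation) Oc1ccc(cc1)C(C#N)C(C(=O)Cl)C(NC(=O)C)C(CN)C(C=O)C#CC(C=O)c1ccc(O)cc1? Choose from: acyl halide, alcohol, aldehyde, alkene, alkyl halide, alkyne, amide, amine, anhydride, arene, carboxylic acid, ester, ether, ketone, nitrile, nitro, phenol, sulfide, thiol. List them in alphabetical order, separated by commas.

Taking each segment in turn:
  HOC6H4: –OH attached directly to an aromatic ring → phenol (not alcohol); the ring itself is an arene.
  CH(CN): pendant –C≡N: nitrile.
  CH(COCl): pendant –C(=O)X: carbonyl C bonded to C and halogen → acyl halide.
  CH(NHCOCH3): pendant –NHC(=O)CH3: N bonded to a carbonyl → amide (not amine).
  CH(CH2NH2): pendant –CH2NH2: N on sp³ C, no adjacent C=O → amine.
  CH(CHO): pendant –CHO: carbonyl C bonded to C and H → aldehyde.
  C≡C: C≡C triple bond → alkyne.
  CH(CHO): pendant –CHO: carbonyl C bonded to C and H → aldehyde.
  C6H4OH: –OH attached directly to an aromatic ring → phenol (not alcohol); the ring itself is an arene.

acyl halide, aldehyde, alkyne, amide, amine, arene, nitrile, phenol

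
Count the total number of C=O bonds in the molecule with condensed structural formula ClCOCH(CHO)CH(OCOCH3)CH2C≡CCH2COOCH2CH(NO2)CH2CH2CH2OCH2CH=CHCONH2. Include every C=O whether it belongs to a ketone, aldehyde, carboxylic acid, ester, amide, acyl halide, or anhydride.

ClCO: acyl halide, 1 C=O (running total 1).
CH(CHO): aldehyde, 1 C=O (running total 2).
CH(OCOCH3): ester, 1 C=O (running total 3).
CH2COOCH2: ester, 1 C=O (running total 4).
CONH2: amide, 1 C=O (running total 5).

5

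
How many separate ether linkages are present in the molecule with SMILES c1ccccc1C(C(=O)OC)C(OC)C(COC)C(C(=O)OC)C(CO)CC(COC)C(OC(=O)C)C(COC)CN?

Working along the chain:
  C6H5: C6H5– phenyl ring → arene.
  CH(COOCH3): pendant –COOCH3: carbonyl C bonded to C and –OCH3 → ester.
  CH(OCH3): pendant –OCH3: C–O–C with sp³ C, no adjacent C=O → ether.
  CH(CH2OCH3): pendant –CH2OCH3: C–O–C linkage → ether.
  CH(COOCH3): pendant –COOCH3: carbonyl C bonded to C and –OCH3 → ester.
  CH(CH2OH): pendant –CH2OH on an sp³ backbone C → alcohol.
  CH(CH2OCH3): pendant –CH2OCH3: C–O–C linkage → ether.
  CH(OCOCH3): pendant –OC(=O)CH3: an acyloxy group → ester.
  CH(CH2OCH3): pendant –CH2OCH3: C–O–C linkage → ether.
  CH2NH2: –NH2 on an sp³ carbon with no adjacent C=O → amine.
Ether appears at: CH(OCH3), CH(CH2OCH3), CH(CH2OCH3), CH(CH2OCH3) → 4.

4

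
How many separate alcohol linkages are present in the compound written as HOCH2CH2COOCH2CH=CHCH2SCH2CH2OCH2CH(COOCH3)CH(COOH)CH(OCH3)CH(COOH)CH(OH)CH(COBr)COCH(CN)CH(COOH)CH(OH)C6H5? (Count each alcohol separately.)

3

HO– on an sp³ carbon → alcohol.
–C(=O)–O–C with C on the carbonyl side → ester.
C=C double bond → alkene.
C–S–C linkage → sulfide (thioether).
C–O–C with sp³ carbons on both sides and no adjacent C=O → ether.
pendant –COOCH3: carbonyl C bonded to C and –OCH3 → ester.
pendant –COOH: carbonyl C bonded to C and –OH → carboxylic acid.
pendant –OCH3: C–O–C with sp³ C, no adjacent C=O → ether.
pendant –COOH: carbonyl C bonded to C and –OH → carboxylic acid.
–OH on an sp³ carbon → alcohol (secondary).
pendant –C(=O)X: carbonyl C bonded to C and halogen → acyl halide.
–C(=O)– with carbon on both sides → ketone.
pendant –C≡N: nitrile.
pendant –COOH: carbonyl C bonded to C and –OH → carboxylic acid.
–OH on an sp³ carbon → alcohol (secondary).
–C6H5 phenyl ring → arene.
Alcohol appears at: HOCH2, CH(OH), CH(OH) → 3.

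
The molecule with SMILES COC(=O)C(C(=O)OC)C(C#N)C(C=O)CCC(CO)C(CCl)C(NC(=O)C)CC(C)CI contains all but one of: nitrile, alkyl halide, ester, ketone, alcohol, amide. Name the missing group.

alkyl halide: present (CH(CH2Cl) — pendant –CH2X: halogen on sp³ carbon → alkyl halide).
alcohol: present (CH(CH2OH) — pendant –CH2OH on an sp³ backbone C → alcohol).
amide: present (CH(NHCOCH3) — pendant –NHC(=O)CH3: N bonded to a carbonyl → amide (not amine)).
ester: present (CH3OOC — CH3O–C(=O)–: carbonyl C bonded to C and to –OCH3 → ester (not ketone + ether)).
nitrile: present (CH(CN) — pendant –C≡N: nitrile).
ketone: absent. In each of CH3OOC and CH(COOCH3), the C=O is bonded to an –O–C group, which defines an ester, not a ketone. In CH(NHCOCH3), the C=O is bonded to nitrogen, which defines an amide, not a ketone. In CH(CHO), the carbonyl carbon carries an H, so it is an aldehyde, not a ketone.

ketone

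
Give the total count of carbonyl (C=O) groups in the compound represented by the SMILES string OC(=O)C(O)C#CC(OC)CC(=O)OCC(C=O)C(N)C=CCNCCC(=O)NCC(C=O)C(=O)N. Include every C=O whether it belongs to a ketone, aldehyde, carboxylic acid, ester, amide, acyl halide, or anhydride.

HOOC: carboxylic acid, 1 C=O (running total 1).
CH2COOCH2: ester, 1 C=O (running total 2).
CH(CHO): aldehyde, 1 C=O (running total 3).
CH2CONHCH2: amide, 1 C=O (running total 4).
CH(CHO): aldehyde, 1 C=O (running total 5).
CONH2: amide, 1 C=O (running total 6).

6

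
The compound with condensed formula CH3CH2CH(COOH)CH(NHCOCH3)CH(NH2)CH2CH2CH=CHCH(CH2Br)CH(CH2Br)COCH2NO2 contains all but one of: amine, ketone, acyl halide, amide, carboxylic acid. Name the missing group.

ketone: present (CO — –C(=O)– with carbon on both sides → ketone).
amide: present (CH(NHCOCH3) — pendant –NHC(=O)CH3: N bonded to a carbonyl → amide (not amine)).
amine: present (CH(NH2) — –NH2 on an sp³ carbon with no adjacent C=O → amine).
carboxylic acid: present (CH(COOH) — pendant –COOH: carbonyl C bonded to C and –OH → carboxylic acid).
acyl halide: no segment matches this pattern.

acyl halide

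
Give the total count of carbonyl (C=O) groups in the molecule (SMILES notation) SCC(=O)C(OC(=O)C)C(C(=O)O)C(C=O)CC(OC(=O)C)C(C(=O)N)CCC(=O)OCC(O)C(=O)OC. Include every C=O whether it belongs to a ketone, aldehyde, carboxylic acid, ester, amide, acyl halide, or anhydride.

8

CO: ketone, 1 C=O (running total 1).
CH(OCOCH3): ester, 1 C=O (running total 2).
CH(COOH): carboxylic acid, 1 C=O (running total 3).
CH(CHO): aldehyde, 1 C=O (running total 4).
CH(OCOCH3): ester, 1 C=O (running total 5).
CH(CONH2): amide, 1 C=O (running total 6).
CH2COOCH2: ester, 1 C=O (running total 7).
COOCH3: ester, 1 C=O (running total 8).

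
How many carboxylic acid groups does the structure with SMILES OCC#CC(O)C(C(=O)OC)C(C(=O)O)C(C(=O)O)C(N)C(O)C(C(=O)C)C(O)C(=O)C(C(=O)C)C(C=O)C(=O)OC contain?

2

Working along the chain:
  HOCH2: HO– on an sp³ carbon → alcohol.
  C≡C: C≡C triple bond → alkyne.
  CH(OH): –OH on an sp³ carbon → alcohol (secondary).
  CH(COOCH3): pendant –COOCH3: carbonyl C bonded to C and –OCH3 → ester.
  CH(COOH): pendant –COOH: carbonyl C bonded to C and –OH → carboxylic acid.
  CH(COOH): pendant –COOH: carbonyl C bonded to C and –OH → carboxylic acid.
  CH(NH2): –NH2 on an sp³ carbon with no adjacent C=O → amine.
  CH(OH): –OH on an sp³ carbon → alcohol (secondary).
  CH(COCH3): pendant –COCH3: carbonyl C bonded to two carbons → ketone.
  CH(OH): –OH on an sp³ carbon → alcohol (secondary).
  CO: –C(=O)– with carbon on both sides → ketone.
  CH(COCH3): pendant –COCH3: carbonyl C bonded to two carbons → ketone.
  CH(CHO): pendant –CHO: carbonyl C bonded to C and H → aldehyde.
  COOCH3: –C(=O)OCH3: carbonyl C bonded to C and to –OCH3 → ester (not ketone + ether).
Carboxylic acid appears at: CH(COOH), CH(COOH) → 2.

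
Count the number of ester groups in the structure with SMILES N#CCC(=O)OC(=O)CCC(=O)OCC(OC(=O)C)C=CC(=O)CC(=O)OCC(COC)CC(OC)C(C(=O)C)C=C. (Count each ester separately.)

Taking each segment in turn:
  N≡C: N≡C–: carbon triple-bonded to nitrogen → nitrile.
  CH2CO-O-COCH2: two acyl groups sharing one oxygen, –C(=O)–O–C(=O)– → anhydride.
  CH2COOCH2: –C(=O)–O–C with C on the carbonyl side → ester.
  CH(OCOCH3): pendant –OC(=O)CH3: an acyloxy group → ester.
  CH=CH: C=C double bond → alkene.
  CO: –C(=O)– with carbon on both sides → ketone.
  CH2COOCH2: –C(=O)–O–C with C on the carbonyl side → ester.
  CH(CH2OCH3): pendant –CH2OCH3: C–O–C linkage → ether.
  CH(OCH3): pendant –OCH3: C–O–C with sp³ C, no adjacent C=O → ether.
  CH(COCH3): pendant –COCH3: carbonyl C bonded to two carbons → ketone.
  CH=CH2: C=C double bond → alkene.
Ester appears at: CH2COOCH2, CH(OCOCH3), CH2COOCH2 → 3.

3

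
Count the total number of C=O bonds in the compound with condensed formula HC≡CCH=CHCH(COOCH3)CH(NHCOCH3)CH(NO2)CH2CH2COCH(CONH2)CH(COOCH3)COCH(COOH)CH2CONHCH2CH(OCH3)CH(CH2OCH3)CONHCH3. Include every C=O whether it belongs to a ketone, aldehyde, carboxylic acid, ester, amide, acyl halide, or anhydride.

9

CH(COOCH3): ester, 1 C=O (running total 1).
CH(NHCOCH3): amide, 1 C=O (running total 2).
CO: ketone, 1 C=O (running total 3).
CH(CONH2): amide, 1 C=O (running total 4).
CH(COOCH3): ester, 1 C=O (running total 5).
CO: ketone, 1 C=O (running total 6).
CH(COOH): carboxylic acid, 1 C=O (running total 7).
CH2CONHCH2: amide, 1 C=O (running total 8).
CONHCH3: amide, 1 C=O (running total 9).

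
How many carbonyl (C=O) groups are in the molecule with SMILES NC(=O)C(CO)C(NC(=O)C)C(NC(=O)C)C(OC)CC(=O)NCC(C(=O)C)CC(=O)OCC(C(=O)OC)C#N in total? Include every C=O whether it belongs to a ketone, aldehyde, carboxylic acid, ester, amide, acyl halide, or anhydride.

H2NCO: amide, 1 C=O (running total 1).
CH(NHCOCH3): amide, 1 C=O (running total 2).
CH(NHCOCH3): amide, 1 C=O (running total 3).
CH2CONHCH2: amide, 1 C=O (running total 4).
CH(COCH3): ketone, 1 C=O (running total 5).
CH2COOCH2: ester, 1 C=O (running total 6).
CH(COOCH3): ester, 1 C=O (running total 7).

7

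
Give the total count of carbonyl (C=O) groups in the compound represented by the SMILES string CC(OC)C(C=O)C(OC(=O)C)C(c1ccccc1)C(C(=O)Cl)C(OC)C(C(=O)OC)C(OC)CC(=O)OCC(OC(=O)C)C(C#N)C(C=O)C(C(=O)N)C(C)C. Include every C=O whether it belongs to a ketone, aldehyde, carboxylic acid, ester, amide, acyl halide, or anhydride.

CH(CHO): aldehyde, 1 C=O (running total 1).
CH(OCOCH3): ester, 1 C=O (running total 2).
CH(COCl): acyl halide, 1 C=O (running total 3).
CH(COOCH3): ester, 1 C=O (running total 4).
CH2COOCH2: ester, 1 C=O (running total 5).
CH(OCOCH3): ester, 1 C=O (running total 6).
CH(CHO): aldehyde, 1 C=O (running total 7).
CH(CONH2): amide, 1 C=O (running total 8).

8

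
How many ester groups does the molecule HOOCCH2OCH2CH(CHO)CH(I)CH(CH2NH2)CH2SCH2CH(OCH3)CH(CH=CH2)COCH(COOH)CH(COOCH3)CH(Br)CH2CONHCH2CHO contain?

1

–COOH: carbonyl C bonded to –OH and C → carboxylic acid (the –OH is not a separate alcohol).
C–O–C with sp³ carbons on both sides and no adjacent C=O → ether.
pendant –CHO: carbonyl C bonded to C and H → aldehyde.
halogen on an sp³ carbon → alkyl halide.
pendant –CH2NH2: N on sp³ C, no adjacent C=O → amine.
C–S–C linkage → sulfide (thioether).
pendant –OCH3: C–O–C with sp³ C, no adjacent C=O → ether.
pendant –CH=CH2: C=C double bond → alkene.
–C(=O)– with carbon on both sides → ketone.
pendant –COOH: carbonyl C bonded to C and –OH → carboxylic acid.
pendant –COOCH3: carbonyl C bonded to C and –OCH3 → ester.
halogen on an sp³ carbon → alkyl halide.
–C(=O)–N– linkage → amide (the N is not an amine).
terminal –CHO: carbonyl C bonded to H and C → aldehyde.
Ester appears at: CH(COOCH3) → 1.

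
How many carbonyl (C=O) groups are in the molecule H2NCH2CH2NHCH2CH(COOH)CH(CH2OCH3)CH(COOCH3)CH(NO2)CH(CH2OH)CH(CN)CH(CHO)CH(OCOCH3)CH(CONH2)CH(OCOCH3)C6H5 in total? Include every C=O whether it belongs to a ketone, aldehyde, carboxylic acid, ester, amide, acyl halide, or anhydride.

CH(COOH): carboxylic acid, 1 C=O (running total 1).
CH(COOCH3): ester, 1 C=O (running total 2).
CH(CHO): aldehyde, 1 C=O (running total 3).
CH(OCOCH3): ester, 1 C=O (running total 4).
CH(CONH2): amide, 1 C=O (running total 5).
CH(OCOCH3): ester, 1 C=O (running total 6).

6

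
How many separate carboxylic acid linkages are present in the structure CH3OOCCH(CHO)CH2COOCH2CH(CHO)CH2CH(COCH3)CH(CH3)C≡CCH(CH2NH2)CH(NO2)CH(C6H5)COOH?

1

Working along the chain:
  CH3OOC: CH3O–C(=O)–: carbonyl C bonded to C and to –OCH3 → ester (not ketone + ether).
  CH(CHO): pendant –CHO: carbonyl C bonded to C and H → aldehyde.
  CH2COOCH2: –C(=O)–O–C with C on the carbonyl side → ester.
  CH(CHO): pendant –CHO: carbonyl C bonded to C and H → aldehyde.
  CH(COCH3): pendant –COCH3: carbonyl C bonded to two carbons → ketone.
  C≡C: C≡C triple bond → alkyne.
  CH(CH2NH2): pendant –CH2NH2: N on sp³ C, no adjacent C=O → amine.
  CH(NO2): –NO2 on an sp³ carbon → nitro (the N=O is not a carbonyl).
  CH(C6H5): pendant –C6H5: benzene ring → arene.
  COOH: –COOH: carbonyl C bonded to –OH and C → carboxylic acid (the –OH is not a separate alcohol).
Carboxylic acid appears at: COOH → 1.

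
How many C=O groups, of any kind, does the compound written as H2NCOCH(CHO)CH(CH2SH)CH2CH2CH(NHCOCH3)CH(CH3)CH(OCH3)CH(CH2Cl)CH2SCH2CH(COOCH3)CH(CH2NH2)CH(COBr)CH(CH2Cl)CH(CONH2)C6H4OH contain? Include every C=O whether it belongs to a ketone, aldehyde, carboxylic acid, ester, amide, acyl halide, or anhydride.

6

H2NCO: amide, 1 C=O (running total 1).
CH(CHO): aldehyde, 1 C=O (running total 2).
CH(NHCOCH3): amide, 1 C=O (running total 3).
CH(COOCH3): ester, 1 C=O (running total 4).
CH(COBr): acyl halide, 1 C=O (running total 5).
CH(CONH2): amide, 1 C=O (running total 6).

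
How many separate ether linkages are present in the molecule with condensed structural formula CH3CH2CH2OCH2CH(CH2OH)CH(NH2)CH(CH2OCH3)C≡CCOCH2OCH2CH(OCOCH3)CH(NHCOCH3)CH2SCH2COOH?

Taking each segment in turn:
  CH2OCH2: C–O–C with sp³ carbons on both sides and no adjacent C=O → ether.
  CH(CH2OH): pendant –CH2OH on an sp³ backbone C → alcohol.
  CH(NH2): –NH2 on an sp³ carbon with no adjacent C=O → amine.
  CH(CH2OCH3): pendant –CH2OCH3: C–O–C linkage → ether.
  C≡C: C≡C triple bond → alkyne.
  CO: –C(=O)– with carbon on both sides → ketone.
  CH2OCH2: C–O–C with sp³ carbons on both sides and no adjacent C=O → ether.
  CH(OCOCH3): pendant –OC(=O)CH3: an acyloxy group → ester.
  CH(NHCOCH3): pendant –NHC(=O)CH3: N bonded to a carbonyl → amide (not amine).
  CH2SCH2: C–S–C linkage → sulfide (thioether).
  COOH: –COOH: carbonyl C bonded to –OH and C → carboxylic acid (the –OH is not a separate alcohol).
Ether appears at: CH2OCH2, CH(CH2OCH3), CH2OCH2 → 3.

3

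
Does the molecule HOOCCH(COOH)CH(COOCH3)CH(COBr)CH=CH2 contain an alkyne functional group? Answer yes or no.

no

–COOH: carbonyl C bonded to –OH and C → carboxylic acid (the –OH is not a separate alcohol).
pendant –COOH: carbonyl C bonded to C and –OH → carboxylic acid.
pendant –COOCH3: carbonyl C bonded to C and –OCH3 → ester.
pendant –C(=O)X: carbonyl C bonded to C and halogen → acyl halide.
C=C double bond → alkene.
The groups actually present are: acyl halide, alkene, carboxylic acid, ester.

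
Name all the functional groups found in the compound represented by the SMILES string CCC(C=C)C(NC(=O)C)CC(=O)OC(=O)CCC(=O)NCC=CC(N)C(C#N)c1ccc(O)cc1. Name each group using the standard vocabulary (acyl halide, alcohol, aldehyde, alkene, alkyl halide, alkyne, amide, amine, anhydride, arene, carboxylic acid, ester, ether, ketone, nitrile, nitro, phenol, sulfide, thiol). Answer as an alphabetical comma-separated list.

pendant –CH=CH2: C=C double bond → alkene.
pendant –NHC(=O)CH3: N bonded to a carbonyl → amide (not amine).
two acyl groups sharing one oxygen, –C(=O)–O–C(=O)– → anhydride.
–C(=O)–N– linkage → amide (the N is not an amine).
C=C double bond → alkene.
–NH2 on an sp³ carbon with no adjacent C=O → amine.
pendant –C≡N: nitrile.
–OH attached directly to an aromatic ring → phenol (not alcohol); the ring itself is an arene.

alkene, amide, amine, anhydride, arene, nitrile, phenol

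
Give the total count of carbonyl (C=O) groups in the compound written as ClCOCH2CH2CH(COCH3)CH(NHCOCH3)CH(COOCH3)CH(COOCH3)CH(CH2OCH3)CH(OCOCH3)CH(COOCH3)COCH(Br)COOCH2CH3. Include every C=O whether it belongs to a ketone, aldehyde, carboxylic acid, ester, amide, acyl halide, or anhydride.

ClCO: acyl halide, 1 C=O (running total 1).
CH(COCH3): ketone, 1 C=O (running total 2).
CH(NHCOCH3): amide, 1 C=O (running total 3).
CH(COOCH3): ester, 1 C=O (running total 4).
CH(COOCH3): ester, 1 C=O (running total 5).
CH(OCOCH3): ester, 1 C=O (running total 6).
CH(COOCH3): ester, 1 C=O (running total 7).
CO: ketone, 1 C=O (running total 8).
COOCH2CH3: ester, 1 C=O (running total 9).

9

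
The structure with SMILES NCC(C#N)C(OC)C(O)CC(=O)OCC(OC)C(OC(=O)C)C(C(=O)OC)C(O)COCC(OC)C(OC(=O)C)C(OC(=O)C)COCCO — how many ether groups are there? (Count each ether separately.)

Working along the chain:
  H2NCH2: –NH2 on an sp³ carbon with no adjacent C=O → amine.
  CH(CN): pendant –C≡N: nitrile.
  CH(OCH3): pendant –OCH3: C–O–C with sp³ C, no adjacent C=O → ether.
  CH(OH): –OH on an sp³ carbon → alcohol (secondary).
  CH2COOCH2: –C(=O)–O–C with C on the carbonyl side → ester.
  CH(OCH3): pendant –OCH3: C–O–C with sp³ C, no adjacent C=O → ether.
  CH(OCOCH3): pendant –OC(=O)CH3: an acyloxy group → ester.
  CH(COOCH3): pendant –COOCH3: carbonyl C bonded to C and –OCH3 → ester.
  CH(OH): –OH on an sp³ carbon → alcohol (secondary).
  CH2OCH2: C–O–C with sp³ carbons on both sides and no adjacent C=O → ether.
  CH(OCH3): pendant –OCH3: C–O–C with sp³ C, no adjacent C=O → ether.
  CH(OCOCH3): pendant –OC(=O)CH3: an acyloxy group → ester.
  CH(OCOCH3): pendant –OC(=O)CH3: an acyloxy group → ester.
  CH2OCH2: C–O–C with sp³ carbons on both sides and no adjacent C=O → ether.
  CH2OH: –OH on an sp³ carbon → alcohol.
Ether appears at: CH(OCH3), CH(OCH3), CH2OCH2, CH(OCH3), CH2OCH2 → 5.

5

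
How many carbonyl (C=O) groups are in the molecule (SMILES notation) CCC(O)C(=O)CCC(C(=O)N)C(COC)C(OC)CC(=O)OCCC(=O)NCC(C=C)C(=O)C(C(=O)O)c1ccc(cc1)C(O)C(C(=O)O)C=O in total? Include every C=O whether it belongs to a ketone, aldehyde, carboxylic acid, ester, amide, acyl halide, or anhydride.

8

CO: ketone, 1 C=O (running total 1).
CH(CONH2): amide, 1 C=O (running total 2).
CH2COOCH2: ester, 1 C=O (running total 3).
CH2CONHCH2: amide, 1 C=O (running total 4).
CO: ketone, 1 C=O (running total 5).
CH(COOH): carboxylic acid, 1 C=O (running total 6).
CH(COOH): carboxylic acid, 1 C=O (running total 7).
CHO: aldehyde, 1 C=O (running total 8).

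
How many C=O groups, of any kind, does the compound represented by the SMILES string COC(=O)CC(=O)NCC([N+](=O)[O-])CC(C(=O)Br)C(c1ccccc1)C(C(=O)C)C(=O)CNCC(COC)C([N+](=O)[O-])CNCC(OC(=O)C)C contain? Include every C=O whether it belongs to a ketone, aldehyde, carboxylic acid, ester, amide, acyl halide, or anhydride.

CH3OOC: ester, 1 C=O (running total 1).
CH2CONHCH2: amide, 1 C=O (running total 2).
CH(COBr): acyl halide, 1 C=O (running total 3).
CH(COCH3): ketone, 1 C=O (running total 4).
CO: ketone, 1 C=O (running total 5).
CH(OCOCH3): ester, 1 C=O (running total 6).

6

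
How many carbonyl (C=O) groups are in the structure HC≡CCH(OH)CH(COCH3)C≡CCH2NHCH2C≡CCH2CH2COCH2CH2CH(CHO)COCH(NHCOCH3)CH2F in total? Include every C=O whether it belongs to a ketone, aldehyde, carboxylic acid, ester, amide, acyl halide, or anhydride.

CH(COCH3): ketone, 1 C=O (running total 1).
CO: ketone, 1 C=O (running total 2).
CH(CHO): aldehyde, 1 C=O (running total 3).
CO: ketone, 1 C=O (running total 4).
CH(NHCOCH3): amide, 1 C=O (running total 5).

5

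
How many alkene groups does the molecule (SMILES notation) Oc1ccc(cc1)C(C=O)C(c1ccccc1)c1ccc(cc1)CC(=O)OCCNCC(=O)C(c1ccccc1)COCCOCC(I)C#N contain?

0

Taking each segment in turn:
  HOC6H4: –OH attached directly to an aromatic ring → phenol (not alcohol); the ring itself is an arene.
  CH(CHO): pendant –CHO: carbonyl C bonded to C and H → aldehyde.
  CH(C6H5): pendant –C6H5: benzene ring → arene.
  C6H4: para-disubstituted benzene ring → arene.
  CH2COOCH2: –C(=O)–O–C with C on the carbonyl side → ester.
  CH2NHCH2: C–N–C with sp³ carbons and no adjacent C=O → amine (secondary).
  CO: –C(=O)– with carbon on both sides → ketone.
  CH(C6H5): pendant –C6H5: benzene ring → arene.
  CH2OCH2: C–O–C with sp³ carbons on both sides and no adjacent C=O → ether.
  CH2OCH2: C–O–C with sp³ carbons on both sides and no adjacent C=O → ether.
  CH(I): halogen on an sp³ carbon → alkyl halide.
  CN: –C≡N: carbon triple-bonded to nitrogen → nitrile.
No segment is a alkene: HOC6H4 is arene/phenol, not alkene; CH(C6H5) is arene, not alkene; C6H4 is arene, not alkene. → 0.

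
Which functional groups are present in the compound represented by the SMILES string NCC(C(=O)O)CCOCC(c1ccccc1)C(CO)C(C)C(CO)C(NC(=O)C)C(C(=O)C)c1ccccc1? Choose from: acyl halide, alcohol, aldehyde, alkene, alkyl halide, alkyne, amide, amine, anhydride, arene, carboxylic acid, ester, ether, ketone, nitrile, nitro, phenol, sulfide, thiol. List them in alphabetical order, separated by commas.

–NH2 on an sp³ carbon with no adjacent C=O → amine.
pendant –COOH: carbonyl C bonded to C and –OH → carboxylic acid.
C–O–C with sp³ carbons on both sides and no adjacent C=O → ether.
pendant –C6H5: benzene ring → arene.
pendant –CH2OH on an sp³ backbone C → alcohol.
pendant –CH2OH on an sp³ backbone C → alcohol.
pendant –NHC(=O)CH3: N bonded to a carbonyl → amide (not amine).
pendant –COCH3: carbonyl C bonded to two carbons → ketone.
–C6H5 phenyl ring → arene.

alcohol, amide, amine, arene, carboxylic acid, ether, ketone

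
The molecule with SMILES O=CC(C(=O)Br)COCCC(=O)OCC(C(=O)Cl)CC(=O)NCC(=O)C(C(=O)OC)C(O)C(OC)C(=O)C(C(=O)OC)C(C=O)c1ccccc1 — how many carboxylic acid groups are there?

0

Working along the chain:
  OHC: terminal –CHO: carbonyl C bonded to H and C → aldehyde.
  CH(COBr): pendant –C(=O)X: carbonyl C bonded to C and halogen → acyl halide.
  CH2OCH2: C–O–C with sp³ carbons on both sides and no adjacent C=O → ether.
  CH2COOCH2: –C(=O)–O–C with C on the carbonyl side → ester.
  CH(COCl): pendant –C(=O)X: carbonyl C bonded to C and halogen → acyl halide.
  CH2CONHCH2: –C(=O)–N– linkage → amide (the N is not an amine).
  CO: –C(=O)– with carbon on both sides → ketone.
  CH(COOCH3): pendant –COOCH3: carbonyl C bonded to C and –OCH3 → ester.
  CH(OH): –OH on an sp³ carbon → alcohol (secondary).
  CH(OCH3): pendant –OCH3: C–O–C with sp³ C, no adjacent C=O → ether.
  CO: –C(=O)– with carbon on both sides → ketone.
  CH(COOCH3): pendant –COOCH3: carbonyl C bonded to C and –OCH3 → ester.
  CH(CHO): pendant –CHO: carbonyl C bonded to C and H → aldehyde.
  C6H5: –C6H5 phenyl ring → arene.
No segment is a carboxylic acid: OHC is aldehyde, not carboxylic acid; CH2COOCH2 is ester, not carboxylic acid; CH2CONHCH2 is amide, not carboxylic acid. → 0.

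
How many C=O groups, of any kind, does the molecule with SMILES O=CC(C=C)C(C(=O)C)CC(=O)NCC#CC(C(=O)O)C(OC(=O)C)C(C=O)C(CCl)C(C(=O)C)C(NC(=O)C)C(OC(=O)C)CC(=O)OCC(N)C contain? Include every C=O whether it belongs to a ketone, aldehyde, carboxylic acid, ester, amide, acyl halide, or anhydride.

10

OHC: aldehyde, 1 C=O (running total 1).
CH(COCH3): ketone, 1 C=O (running total 2).
CH2CONHCH2: amide, 1 C=O (running total 3).
CH(COOH): carboxylic acid, 1 C=O (running total 4).
CH(OCOCH3): ester, 1 C=O (running total 5).
CH(CHO): aldehyde, 1 C=O (running total 6).
CH(COCH3): ketone, 1 C=O (running total 7).
CH(NHCOCH3): amide, 1 C=O (running total 8).
CH(OCOCH3): ester, 1 C=O (running total 9).
CH2COOCH2: ester, 1 C=O (running total 10).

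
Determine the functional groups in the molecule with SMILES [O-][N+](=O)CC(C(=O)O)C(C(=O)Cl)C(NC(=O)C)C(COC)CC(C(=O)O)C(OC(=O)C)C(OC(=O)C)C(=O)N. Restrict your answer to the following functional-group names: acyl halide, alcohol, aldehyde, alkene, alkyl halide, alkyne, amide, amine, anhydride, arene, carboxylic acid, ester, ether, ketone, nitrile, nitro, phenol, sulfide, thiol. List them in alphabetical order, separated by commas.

–NO2 on carbon → nitro group.
pendant –COOH: carbonyl C bonded to C and –OH → carboxylic acid.
pendant –C(=O)X: carbonyl C bonded to C and halogen → acyl halide.
pendant –NHC(=O)CH3: N bonded to a carbonyl → amide (not amine).
pendant –CH2OCH3: C–O–C linkage → ether.
pendant –COOH: carbonyl C bonded to C and –OH → carboxylic acid.
pendant –OC(=O)CH3: an acyloxy group → ester.
pendant –OC(=O)CH3: an acyloxy group → ester.
–C(=O)NH2: carbonyl C bonded to C and to N → amide (the N is not a separate amine).

acyl halide, amide, carboxylic acid, ester, ether, nitro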